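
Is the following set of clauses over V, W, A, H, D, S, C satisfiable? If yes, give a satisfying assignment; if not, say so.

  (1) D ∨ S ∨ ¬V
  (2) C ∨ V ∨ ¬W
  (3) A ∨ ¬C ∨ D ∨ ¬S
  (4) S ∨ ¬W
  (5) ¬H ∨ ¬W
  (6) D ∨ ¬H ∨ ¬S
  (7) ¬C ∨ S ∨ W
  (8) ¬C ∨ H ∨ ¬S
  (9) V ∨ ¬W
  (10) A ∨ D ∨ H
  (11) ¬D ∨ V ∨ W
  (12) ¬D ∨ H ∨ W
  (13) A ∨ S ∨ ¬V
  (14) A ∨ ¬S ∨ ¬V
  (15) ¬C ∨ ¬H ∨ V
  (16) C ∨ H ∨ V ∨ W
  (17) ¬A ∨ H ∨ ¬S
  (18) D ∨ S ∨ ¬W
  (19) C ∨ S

Set V = True.
Try W = True:
  (S ∨ ¬W) forces S = True.
  (¬H ∨ ¬W) forces H = False.
  (¬C ∨ H ∨ ¬S) forces C = False.
  (A ∨ ¬S ∨ ¬V) forces A = True.
  clause (¬A ∨ H ∨ ¬S) is falsified — backtrack.
So W = False.
Set A = True.
Set H = True.
Try D = False:
  (D ∨ S ∨ ¬V) forces S = True.
  clause (D ∨ ¬H ∨ ¬S) is falsified — backtrack.
So D = True.
Set S = True.
Set C = True.
All clauses satisfied.

V = True, W = False, A = True, H = True, D = True, S = True, C = True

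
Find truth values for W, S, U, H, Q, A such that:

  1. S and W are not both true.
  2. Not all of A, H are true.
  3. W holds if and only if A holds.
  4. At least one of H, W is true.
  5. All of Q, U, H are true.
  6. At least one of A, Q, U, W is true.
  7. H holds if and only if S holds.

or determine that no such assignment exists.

W: False; S: True; U: True; H: True; Q: True; A: False

  (1) S=T, W=F — not both ✓
  (2) {A, H}: 1/2 true — not all ✓
  (3) W=F, A=F — same ✓
  (4) {H, W}: 1 true — at least one ✓
  (5) {Q, U, H}: all 3 true ✓
  (6) {A, Q, U, W}: 2 true — at least one ✓
  (7) H=T, S=T — same ✓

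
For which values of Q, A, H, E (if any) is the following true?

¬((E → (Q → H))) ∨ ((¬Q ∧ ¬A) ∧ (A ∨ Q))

Q = True, A = False, H = False, E = True

  ¬((E → (Q → H))) ∨ ((¬Q ∧ ¬A) ∧ (A ∨ Q)) = True
    ¬((E → (Q → H))) = True
      E → (Q → H) = False
        Q → H = False
    (¬Q ∧ ¬A) ∧ (A ∨ Q) = False
      ¬Q ∧ ¬A = False
        ¬Q = False
        ¬A = True
      A ∨ Q = True
The formula evaluates to True.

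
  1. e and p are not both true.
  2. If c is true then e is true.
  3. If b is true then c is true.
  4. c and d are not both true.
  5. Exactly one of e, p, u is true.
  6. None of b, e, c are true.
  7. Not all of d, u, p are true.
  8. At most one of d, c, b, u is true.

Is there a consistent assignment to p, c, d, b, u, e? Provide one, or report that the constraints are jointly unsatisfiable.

p=T; c=F; d=T; b=F; u=F; e=F

  (1) e=F, p=T — not both ✓
  (2) c=F ⇒ e: vacuous ✓
  (3) b=F ⇒ c: vacuous ✓
  (4) c=F, d=T — not both ✓
  (5) {e, p, u}: 1 true — exactly one ✓
  (6) {b, e, c}: 0 true — none ✓
  (7) {d, u, p}: 2/3 true — not all ✓
  (8) {d, c, b, u}: 1 true — at most one ✓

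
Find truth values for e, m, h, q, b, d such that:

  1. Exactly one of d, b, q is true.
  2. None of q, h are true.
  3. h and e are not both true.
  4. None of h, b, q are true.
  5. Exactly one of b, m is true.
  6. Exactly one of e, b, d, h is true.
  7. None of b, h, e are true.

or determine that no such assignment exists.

e=F, m=T, h=F, q=F, b=F, d=T

  (1) {d, b, q}: 1 true — exactly one ✓
  (2) {q, h}: 0 true — none ✓
  (3) h=F, e=F — not both ✓
  (4) {h, b, q}: 0 true — none ✓
  (5) {b, m}: 1 true — exactly one ✓
  (6) {e, b, d, h}: 1 true — exactly one ✓
  (7) {b, h, e}: 0 true — none ✓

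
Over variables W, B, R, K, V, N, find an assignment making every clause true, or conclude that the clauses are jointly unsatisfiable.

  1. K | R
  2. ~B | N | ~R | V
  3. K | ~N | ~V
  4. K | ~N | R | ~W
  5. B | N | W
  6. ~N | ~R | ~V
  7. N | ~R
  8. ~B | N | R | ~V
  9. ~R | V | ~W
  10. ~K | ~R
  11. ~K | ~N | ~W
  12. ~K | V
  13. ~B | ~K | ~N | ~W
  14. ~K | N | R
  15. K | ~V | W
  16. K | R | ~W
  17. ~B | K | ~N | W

W = False, B = False, R = False, K = True, V = True, N = True

Set W = False.
Set B = False.
  then (B | N | W) forces N = True.
Set R = False.
  then (K | R) forces K = True.
  then (~K | V) forces V = True.
All clauses satisfied.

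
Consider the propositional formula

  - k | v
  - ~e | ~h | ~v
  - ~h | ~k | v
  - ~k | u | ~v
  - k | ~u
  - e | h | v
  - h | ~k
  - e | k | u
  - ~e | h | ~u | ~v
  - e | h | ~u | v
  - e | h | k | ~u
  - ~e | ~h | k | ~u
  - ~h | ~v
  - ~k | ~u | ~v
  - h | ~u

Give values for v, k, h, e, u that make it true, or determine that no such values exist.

v: True, k: False, h: False, e: True, u: False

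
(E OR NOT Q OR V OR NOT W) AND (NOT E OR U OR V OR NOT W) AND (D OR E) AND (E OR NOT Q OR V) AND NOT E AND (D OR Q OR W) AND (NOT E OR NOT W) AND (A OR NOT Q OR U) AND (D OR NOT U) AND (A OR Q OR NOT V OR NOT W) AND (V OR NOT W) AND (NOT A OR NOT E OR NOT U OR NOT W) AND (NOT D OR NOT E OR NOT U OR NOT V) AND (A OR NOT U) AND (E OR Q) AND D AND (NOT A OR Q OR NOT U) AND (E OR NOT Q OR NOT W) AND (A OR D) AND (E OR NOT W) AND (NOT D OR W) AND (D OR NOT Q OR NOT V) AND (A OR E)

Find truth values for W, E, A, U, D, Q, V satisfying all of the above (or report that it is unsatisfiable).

No satisfying assignment exists.

Case W = True:
  (NOT E) forces E = False.
  Clause (E OR NOT W) is falsified — contradiction.
Case W = False:
  (NOT E) forces E = False.
  (D OR E) forces D = True.
  Clause (NOT D OR W) is falsified — contradiction.
Both cases fail, so the formula is unsatisfiable.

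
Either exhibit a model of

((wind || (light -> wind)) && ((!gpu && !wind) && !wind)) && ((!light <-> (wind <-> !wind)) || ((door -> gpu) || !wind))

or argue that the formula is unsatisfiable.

light = False; wind = False; gpu = False; door = True

  (wind || (light -> wind)) && ((!gpu && !wind) && !wind) = True
    wind || (light -> wind) = True
      light -> wind = True
    (!gpu && !wind) && !wind = True
      !gpu && !wind = True
        !gpu = True
        !wind = True
      !wind = True
  (!light <-> (wind <-> !wind)) || ((door -> gpu) || !wind) = True
    !light <-> (wind <-> !wind) = False
      !light = True
      wind <-> !wind = False
        !wind = True
    (door -> gpu) || !wind = True
      door -> gpu = False
      !wind = True
Both conjuncts True, so the formula holds.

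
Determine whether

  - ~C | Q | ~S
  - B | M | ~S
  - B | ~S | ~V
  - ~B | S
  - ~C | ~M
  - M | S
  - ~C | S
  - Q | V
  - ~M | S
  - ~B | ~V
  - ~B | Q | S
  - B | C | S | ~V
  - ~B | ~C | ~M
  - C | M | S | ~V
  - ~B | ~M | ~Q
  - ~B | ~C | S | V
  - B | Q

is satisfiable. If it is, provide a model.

Set Q = True.
Set M = False.
  then (M | S) forces S = True.
  then (B | M | ~S) forces B = True.
  then (~B | ~V) forces V = False.
Set C = True.
All clauses satisfied.

Q: True; M: False; V: False; S: True; C: True; B: True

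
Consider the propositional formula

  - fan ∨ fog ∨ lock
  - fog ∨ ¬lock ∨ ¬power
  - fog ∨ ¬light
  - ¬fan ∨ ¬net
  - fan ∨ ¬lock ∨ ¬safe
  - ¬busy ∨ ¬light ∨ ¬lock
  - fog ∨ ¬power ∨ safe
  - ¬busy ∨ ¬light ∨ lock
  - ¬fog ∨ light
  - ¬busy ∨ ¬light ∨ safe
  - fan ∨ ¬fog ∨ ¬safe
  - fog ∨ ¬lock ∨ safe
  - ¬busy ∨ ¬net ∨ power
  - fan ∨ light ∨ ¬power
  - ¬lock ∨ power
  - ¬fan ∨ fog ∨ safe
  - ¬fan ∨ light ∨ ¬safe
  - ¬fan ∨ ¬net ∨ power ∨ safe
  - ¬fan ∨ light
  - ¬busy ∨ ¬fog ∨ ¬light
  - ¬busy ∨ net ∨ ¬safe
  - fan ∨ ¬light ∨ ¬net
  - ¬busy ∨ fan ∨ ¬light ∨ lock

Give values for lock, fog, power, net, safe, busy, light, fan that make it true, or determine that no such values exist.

lock: True, fog: True, power: True, net: False, safe: True, busy: False, light: True, fan: True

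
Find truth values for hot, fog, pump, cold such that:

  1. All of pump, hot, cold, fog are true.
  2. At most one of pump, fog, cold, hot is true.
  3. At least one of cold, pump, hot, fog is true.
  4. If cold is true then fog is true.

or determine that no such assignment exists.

Case pump = True:
  (1) forces hot = True.
  Constraint (2) is violated (pump=T, hot=T) — contradiction.
Case pump = False:
  Constraint (1) is violated (pump=F) — contradiction.
Both cases fail — unsatisfiable.

Unsatisfiable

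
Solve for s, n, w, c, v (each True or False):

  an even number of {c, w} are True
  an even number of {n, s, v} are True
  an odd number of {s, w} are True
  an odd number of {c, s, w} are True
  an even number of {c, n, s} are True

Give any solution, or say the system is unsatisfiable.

s = True; n = True; w = False; c = False; v = False

{c, w}: 0 true → even ✓
{n, s, v}: 2 true → even ✓
{s, w}: 1 true → odd ✓
{c, s, w}: 1 true → odd ✓
{c, n, s}: 2 true → even ✓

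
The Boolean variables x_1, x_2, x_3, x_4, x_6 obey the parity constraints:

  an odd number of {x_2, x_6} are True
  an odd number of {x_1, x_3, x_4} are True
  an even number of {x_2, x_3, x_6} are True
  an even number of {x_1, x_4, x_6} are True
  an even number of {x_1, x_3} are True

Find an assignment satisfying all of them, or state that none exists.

x_1 = True; x_2 = True; x_3 = True; x_4 = True; x_6 = False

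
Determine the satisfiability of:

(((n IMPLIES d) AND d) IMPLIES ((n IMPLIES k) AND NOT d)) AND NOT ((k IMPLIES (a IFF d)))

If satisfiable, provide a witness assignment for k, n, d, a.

k=T, n=T, d=F, a=T

  ((n IMPLIES d) AND d) IMPLIES ((n IMPLIES k) AND NOT d) = True
    (n IMPLIES d) AND d = False
      n IMPLIES d = False
    (n IMPLIES k) AND NOT d = True
      n IMPLIES k = True
      NOT d = True
  NOT ((k IMPLIES (a IFF d))) = True
    k IMPLIES (a IFF d) = False
      a IFF d = False
Both conjuncts True, so the formula holds.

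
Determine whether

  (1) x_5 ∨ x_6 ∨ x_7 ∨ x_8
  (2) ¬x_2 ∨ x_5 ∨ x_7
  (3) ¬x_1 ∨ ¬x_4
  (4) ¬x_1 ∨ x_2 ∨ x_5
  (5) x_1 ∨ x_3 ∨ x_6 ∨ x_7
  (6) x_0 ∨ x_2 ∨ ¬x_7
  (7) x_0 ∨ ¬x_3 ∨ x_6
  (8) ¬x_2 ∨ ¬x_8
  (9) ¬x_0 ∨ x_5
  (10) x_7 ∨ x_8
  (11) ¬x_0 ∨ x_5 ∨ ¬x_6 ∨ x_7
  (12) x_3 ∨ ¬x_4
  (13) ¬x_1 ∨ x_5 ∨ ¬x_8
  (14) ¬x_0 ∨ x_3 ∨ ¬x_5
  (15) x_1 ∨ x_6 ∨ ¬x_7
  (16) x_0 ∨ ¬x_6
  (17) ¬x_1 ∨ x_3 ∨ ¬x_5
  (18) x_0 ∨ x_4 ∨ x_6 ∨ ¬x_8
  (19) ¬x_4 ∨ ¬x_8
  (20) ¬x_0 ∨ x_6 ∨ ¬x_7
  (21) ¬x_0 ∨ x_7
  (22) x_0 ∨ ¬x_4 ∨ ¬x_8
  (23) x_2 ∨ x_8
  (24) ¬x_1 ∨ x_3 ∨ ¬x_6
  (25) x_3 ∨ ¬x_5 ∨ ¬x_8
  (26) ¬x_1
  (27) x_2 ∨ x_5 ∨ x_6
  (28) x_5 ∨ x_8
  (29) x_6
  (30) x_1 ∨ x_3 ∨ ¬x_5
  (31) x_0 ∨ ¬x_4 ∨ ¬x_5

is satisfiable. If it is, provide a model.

x_0 = True, x_1 = False, x_2 = False, x_3 = True, x_4 = False, x_5 = True, x_6 = True, x_7 = True, x_8 = True

Unit clause (¬x_1) forces x_1 = False.
Unit clause (x_6) forces x_6 = True.
In (x_0 ∨ ¬x_6) only x_0 is left, so x_0 = True.
In (¬x_0 ∨ x_7) only x_7 is left, so x_7 = True.
In (¬x_0 ∨ x_5) only x_5 is left, so x_5 = True.
In (¬x_0 ∨ x_3 ∨ ¬x_5) only x_3 is left, so x_3 = True.
Set x_2 = False.
  then (x_2 ∨ x_8) forces x_8 = True.
  then (¬x_4 ∨ ¬x_8) forces x_4 = False.
All clauses satisfied.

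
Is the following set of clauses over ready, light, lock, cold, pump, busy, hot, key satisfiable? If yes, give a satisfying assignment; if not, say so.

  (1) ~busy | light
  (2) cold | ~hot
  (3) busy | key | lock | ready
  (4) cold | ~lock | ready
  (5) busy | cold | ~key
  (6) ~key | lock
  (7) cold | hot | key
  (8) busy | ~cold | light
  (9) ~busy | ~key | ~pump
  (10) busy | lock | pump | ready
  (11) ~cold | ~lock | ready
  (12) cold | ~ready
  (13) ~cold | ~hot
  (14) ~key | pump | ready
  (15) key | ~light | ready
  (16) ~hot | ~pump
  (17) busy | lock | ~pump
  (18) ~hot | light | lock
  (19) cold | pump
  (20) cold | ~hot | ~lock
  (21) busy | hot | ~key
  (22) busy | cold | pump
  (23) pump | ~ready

Set ready = True.
  then (cold | ~ready) forces cold = True.
  then (~cold | ~hot) forces hot = False.
  then (pump | ~ready) forces pump = True.
Set light = True.
Set lock = True.
Set busy = True.
  then (~busy | ~key | ~pump) forces key = False.
All clauses satisfied.

ready = True, light = True, lock = True, cold = True, pump = True, busy = True, hot = False, key = False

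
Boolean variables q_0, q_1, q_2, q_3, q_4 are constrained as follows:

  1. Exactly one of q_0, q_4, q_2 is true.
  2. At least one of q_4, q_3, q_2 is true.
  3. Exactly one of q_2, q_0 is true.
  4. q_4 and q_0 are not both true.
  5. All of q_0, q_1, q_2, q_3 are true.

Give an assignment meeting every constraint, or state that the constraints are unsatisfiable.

Unsatisfiable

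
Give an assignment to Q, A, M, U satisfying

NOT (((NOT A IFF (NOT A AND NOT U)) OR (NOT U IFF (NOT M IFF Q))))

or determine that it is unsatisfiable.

Q = True; A = False; M = False; U = True

  NOT (((NOT A IFF (NOT A AND NOT U)) OR (NOT U IFF (NOT M IFF Q)))) = True
    (NOT A IFF (NOT A AND NOT U)) OR (NOT U IFF (NOT M IFF Q)) = False
      NOT A IFF (NOT A AND NOT U) = False
        NOT A = True
        NOT A AND NOT U = False
          NOT A = True
          NOT U = False
      NOT U IFF (NOT M IFF Q) = False
        NOT U = False
        NOT M IFF Q = True
          NOT M = True
The formula evaluates to True.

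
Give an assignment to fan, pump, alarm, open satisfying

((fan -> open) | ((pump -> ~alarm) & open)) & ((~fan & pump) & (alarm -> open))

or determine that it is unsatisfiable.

fan=F; pump=T; alarm=F; open=T

  (fan -> open) | ((pump -> ~alarm) & open) = True
    fan -> open = True
    (pump -> ~alarm) & open = True
      pump -> ~alarm = True
        ~alarm = True
  (~fan & pump) & (alarm -> open) = True
    ~fan & pump = True
      ~fan = True
    alarm -> open = True
Both conjuncts True, so the formula holds.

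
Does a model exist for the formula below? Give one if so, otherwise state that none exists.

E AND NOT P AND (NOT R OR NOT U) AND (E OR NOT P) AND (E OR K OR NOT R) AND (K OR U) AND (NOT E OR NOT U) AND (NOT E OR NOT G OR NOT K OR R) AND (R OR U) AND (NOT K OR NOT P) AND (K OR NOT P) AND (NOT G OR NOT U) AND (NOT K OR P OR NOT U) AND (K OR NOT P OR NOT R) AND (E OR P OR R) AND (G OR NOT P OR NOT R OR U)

G=T, U=F, E=T, K=T, R=T, P=F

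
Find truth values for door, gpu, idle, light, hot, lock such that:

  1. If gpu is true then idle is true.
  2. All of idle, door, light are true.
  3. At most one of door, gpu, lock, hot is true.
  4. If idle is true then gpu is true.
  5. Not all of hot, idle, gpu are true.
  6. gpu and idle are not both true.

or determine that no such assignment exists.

Case gpu = True:
  (1) with gpu=T forces idle = True.
  Constraint (6) is violated (gpu=T, idle=T) — contradiction.
Case gpu = False:
  (2) forces idle = True.
  Constraint (4) is violated (idle=T, gpu=F) — contradiction.
Both cases fail — unsatisfiable.

Unsatisfiable — no assignment works.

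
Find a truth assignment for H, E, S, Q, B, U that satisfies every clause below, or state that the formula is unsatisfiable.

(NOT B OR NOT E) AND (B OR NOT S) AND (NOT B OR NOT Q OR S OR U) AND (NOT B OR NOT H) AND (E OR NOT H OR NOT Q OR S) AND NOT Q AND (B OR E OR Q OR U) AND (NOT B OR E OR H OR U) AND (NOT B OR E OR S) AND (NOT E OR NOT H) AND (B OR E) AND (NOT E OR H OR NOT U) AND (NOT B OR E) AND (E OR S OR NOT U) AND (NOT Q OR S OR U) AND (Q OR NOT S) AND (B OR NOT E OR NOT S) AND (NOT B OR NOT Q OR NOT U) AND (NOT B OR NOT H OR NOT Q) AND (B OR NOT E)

UNSATISFIABLE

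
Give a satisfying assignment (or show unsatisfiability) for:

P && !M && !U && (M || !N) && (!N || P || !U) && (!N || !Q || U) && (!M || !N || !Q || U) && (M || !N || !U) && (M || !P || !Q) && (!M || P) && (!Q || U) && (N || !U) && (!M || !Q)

P = True; Q = False; N = False; U = False; M = False

Unit clause (P) forces P = True.
Unit clause (!M) forces M = False.
Unit clause (!U) forces U = False.
In (M || !N) only !N is left, so N = False.
In (M || !P || !Q) only !Q is left, so Q = False.
All clauses satisfied.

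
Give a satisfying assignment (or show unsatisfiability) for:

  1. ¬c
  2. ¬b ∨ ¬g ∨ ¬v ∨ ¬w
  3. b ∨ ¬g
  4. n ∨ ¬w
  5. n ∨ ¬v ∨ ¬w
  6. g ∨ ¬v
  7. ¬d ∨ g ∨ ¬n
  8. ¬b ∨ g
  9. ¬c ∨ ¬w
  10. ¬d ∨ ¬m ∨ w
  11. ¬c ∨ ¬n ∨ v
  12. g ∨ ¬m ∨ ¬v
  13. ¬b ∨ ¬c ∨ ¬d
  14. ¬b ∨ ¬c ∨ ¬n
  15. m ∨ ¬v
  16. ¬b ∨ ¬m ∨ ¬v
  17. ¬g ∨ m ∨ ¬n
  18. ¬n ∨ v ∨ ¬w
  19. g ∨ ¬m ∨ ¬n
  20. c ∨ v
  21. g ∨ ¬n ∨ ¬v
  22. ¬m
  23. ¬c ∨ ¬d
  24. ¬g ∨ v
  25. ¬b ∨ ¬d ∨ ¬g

Case m = True:
  Clause (¬m) is falsified — contradiction.
Case m = False:
  (¬c) forces c = False.
  (m ∨ ¬v) forces v = False.
  Clause (c ∨ v) is falsified — contradiction.
Both cases fail, so the formula is unsatisfiable.

No satisfying assignment exists.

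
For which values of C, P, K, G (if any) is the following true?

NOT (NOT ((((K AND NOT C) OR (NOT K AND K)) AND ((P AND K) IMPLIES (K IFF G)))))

C=F, P=F, K=T, G=F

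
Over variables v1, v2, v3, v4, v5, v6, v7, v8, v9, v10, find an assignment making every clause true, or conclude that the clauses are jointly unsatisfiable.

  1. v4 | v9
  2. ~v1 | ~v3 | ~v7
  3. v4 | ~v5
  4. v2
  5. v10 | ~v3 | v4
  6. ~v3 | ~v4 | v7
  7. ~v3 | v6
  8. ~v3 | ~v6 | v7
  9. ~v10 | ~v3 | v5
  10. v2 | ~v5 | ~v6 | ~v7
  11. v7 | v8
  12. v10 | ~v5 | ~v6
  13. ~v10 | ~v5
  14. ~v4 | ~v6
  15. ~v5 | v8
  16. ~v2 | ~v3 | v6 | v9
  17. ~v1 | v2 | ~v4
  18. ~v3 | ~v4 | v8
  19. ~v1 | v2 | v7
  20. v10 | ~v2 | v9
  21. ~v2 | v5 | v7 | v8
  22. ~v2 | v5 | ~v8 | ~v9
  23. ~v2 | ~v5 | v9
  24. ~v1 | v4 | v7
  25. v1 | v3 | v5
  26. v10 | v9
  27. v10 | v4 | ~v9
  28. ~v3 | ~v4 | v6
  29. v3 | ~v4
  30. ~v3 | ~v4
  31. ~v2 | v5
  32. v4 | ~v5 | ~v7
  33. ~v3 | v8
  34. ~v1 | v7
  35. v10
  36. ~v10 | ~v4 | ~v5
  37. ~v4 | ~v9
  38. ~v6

UNSATISFIABLE

Case v10 = True:
  (v2) forces v2 = True.
  (~v10 | ~v5) forces v5 = False.
  Clause (~v2 | v5) is falsified — contradiction.
Case v10 = False:
  Clause (v10) is falsified — contradiction.
Both cases fail, so the formula is unsatisfiable.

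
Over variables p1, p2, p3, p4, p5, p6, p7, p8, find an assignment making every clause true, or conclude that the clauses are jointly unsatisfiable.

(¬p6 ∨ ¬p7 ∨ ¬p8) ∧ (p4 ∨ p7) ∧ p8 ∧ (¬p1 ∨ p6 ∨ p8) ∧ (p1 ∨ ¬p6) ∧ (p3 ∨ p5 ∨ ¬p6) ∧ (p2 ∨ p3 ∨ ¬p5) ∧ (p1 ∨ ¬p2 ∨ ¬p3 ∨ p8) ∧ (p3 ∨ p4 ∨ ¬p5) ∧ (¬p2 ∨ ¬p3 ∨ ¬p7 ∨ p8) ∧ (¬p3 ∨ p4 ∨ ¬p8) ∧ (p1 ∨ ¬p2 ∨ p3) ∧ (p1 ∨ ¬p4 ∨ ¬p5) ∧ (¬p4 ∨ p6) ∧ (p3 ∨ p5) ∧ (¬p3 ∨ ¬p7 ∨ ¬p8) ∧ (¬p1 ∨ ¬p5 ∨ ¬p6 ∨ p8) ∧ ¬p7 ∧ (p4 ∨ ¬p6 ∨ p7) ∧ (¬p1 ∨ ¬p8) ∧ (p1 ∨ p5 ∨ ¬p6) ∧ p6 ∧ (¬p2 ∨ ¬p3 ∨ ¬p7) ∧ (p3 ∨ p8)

Case p1 = True:
  (p8) forces p8 = True.
  Clause (¬p1 ∨ ¬p8) is falsified — contradiction.
Case p1 = False:
  (p8) forces p8 = True.
  (p1 ∨ ¬p6) forces p6 = False.
  Clause (p6) is falsified — contradiction.
Both cases fail, so the formula is unsatisfiable.

Unsatisfiable — no assignment works.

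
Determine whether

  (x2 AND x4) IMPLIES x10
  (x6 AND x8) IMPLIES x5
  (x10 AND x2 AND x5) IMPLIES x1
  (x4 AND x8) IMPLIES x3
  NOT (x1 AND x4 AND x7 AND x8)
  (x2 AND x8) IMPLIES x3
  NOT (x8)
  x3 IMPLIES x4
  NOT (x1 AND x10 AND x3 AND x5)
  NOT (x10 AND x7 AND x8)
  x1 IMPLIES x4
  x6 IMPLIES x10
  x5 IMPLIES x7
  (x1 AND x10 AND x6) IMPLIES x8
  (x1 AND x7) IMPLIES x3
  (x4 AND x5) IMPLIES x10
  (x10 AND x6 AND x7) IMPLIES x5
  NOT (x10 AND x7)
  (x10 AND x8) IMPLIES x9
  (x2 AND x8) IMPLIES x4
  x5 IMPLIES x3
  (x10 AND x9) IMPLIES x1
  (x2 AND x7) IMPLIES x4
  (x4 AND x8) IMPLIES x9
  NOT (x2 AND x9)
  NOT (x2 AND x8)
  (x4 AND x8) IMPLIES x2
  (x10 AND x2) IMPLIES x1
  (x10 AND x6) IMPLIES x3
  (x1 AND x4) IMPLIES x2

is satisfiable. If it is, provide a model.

x1 = False; x2 = False; x3 = False; x4 = True; x5 = False; x6 = False; x7 = True; x8 = False; x9 = True; x10 = False

Unit clause (NOT x8) forces x8 = False.
Set x1 = False.
Set x2 = False.
Set x3 = False.
  then (x3 OR NOT x5) forces x5 = False.
Set x4 = True.
Try x6 = True:
  (x10 OR NOT x6) forces x10 = True.
  clause (NOT x10 OR x3 OR NOT x6) is falsified — backtrack.
So x6 = False.
Set x7 = True.
  then (NOT x10 OR NOT x7) forces x10 = False.
Set x9 = True.
All clauses satisfied.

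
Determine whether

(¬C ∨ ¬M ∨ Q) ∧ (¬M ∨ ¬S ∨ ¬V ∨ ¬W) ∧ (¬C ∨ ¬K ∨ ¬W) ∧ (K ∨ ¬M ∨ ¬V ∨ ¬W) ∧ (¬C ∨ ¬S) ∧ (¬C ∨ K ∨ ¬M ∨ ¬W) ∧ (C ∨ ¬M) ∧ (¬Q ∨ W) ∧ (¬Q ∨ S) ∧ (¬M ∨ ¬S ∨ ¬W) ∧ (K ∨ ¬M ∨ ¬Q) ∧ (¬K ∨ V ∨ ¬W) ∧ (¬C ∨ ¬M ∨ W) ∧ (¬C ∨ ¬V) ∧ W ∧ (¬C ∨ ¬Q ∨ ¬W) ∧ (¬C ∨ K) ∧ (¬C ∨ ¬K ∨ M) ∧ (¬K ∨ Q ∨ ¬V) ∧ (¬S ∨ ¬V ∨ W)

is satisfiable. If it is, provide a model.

W = True, K = False, M = False, Q = True, S = True, V = False, C = False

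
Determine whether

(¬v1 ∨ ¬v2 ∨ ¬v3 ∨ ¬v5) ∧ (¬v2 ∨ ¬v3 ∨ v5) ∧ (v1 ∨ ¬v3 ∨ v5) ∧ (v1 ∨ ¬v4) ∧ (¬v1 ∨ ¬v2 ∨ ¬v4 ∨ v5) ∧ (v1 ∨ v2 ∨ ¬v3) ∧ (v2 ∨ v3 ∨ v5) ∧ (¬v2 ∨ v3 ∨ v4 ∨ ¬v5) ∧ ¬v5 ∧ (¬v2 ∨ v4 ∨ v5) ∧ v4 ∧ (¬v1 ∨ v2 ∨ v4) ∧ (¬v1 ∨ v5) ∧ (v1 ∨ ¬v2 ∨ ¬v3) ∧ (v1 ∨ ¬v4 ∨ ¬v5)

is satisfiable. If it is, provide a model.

Case v1 = True:
  (¬v5) forces v5 = False.
  Clause (¬v1 ∨ v5) is falsified — contradiction.
Case v1 = False:
  (v1 ∨ ¬v4) forces v4 = False.
  Clause (v4) is falsified — contradiction.
Both cases fail, so the formula is unsatisfiable.

Unsatisfiable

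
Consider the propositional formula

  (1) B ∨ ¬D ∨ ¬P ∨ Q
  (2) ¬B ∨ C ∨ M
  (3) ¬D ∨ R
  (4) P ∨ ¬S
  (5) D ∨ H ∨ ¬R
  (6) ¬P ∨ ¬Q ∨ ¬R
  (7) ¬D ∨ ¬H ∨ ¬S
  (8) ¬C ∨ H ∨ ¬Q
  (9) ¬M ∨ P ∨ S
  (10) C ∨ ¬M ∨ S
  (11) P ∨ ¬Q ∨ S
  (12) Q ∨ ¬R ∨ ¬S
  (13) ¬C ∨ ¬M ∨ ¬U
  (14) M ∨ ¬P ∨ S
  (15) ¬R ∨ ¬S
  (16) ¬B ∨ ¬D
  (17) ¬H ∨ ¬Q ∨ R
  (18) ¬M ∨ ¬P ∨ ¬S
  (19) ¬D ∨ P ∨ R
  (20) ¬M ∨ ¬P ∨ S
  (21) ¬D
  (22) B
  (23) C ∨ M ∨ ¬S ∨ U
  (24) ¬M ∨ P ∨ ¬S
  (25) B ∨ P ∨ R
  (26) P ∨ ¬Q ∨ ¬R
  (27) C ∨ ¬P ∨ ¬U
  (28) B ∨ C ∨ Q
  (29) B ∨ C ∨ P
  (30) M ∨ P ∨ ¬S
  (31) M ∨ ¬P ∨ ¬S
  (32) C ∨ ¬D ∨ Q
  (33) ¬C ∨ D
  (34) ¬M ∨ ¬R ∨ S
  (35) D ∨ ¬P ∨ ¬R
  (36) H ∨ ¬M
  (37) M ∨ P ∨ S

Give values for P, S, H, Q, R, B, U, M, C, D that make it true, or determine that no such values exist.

Unsatisfiable — no assignment works.

Case B = True:
  (¬B ∨ ¬D) forces D = False.
  (¬C ∨ D) forces C = False.
  (¬B ∨ C ∨ M) forces M = True.
  (C ∨ ¬M ∨ S) forces S = True.
  (P ∨ ¬S) forces P = True.
  Clause (¬M ∨ ¬P ∨ ¬S) is falsified — contradiction.
Case B = False:
  Clause (B) is falsified — contradiction.
Both cases fail, so the formula is unsatisfiable.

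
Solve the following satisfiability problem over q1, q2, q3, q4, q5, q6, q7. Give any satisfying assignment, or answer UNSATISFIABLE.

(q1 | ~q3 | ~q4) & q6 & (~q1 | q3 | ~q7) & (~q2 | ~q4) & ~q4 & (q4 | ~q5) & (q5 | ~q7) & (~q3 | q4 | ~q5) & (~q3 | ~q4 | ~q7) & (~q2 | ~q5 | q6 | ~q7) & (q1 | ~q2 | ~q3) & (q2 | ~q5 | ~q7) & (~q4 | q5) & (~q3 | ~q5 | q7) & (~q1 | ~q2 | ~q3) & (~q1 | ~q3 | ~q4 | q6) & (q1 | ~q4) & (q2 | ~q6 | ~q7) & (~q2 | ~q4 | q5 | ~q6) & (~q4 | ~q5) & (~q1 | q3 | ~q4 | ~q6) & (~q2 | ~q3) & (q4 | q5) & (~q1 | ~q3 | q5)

UNSATISFIABLE

Case q4 = True:
  Clause (~q4) is falsified — contradiction.
Case q4 = False:
  (q6) forces q6 = True.
  (q4 | ~q5) forces q5 = False.
  Clause (q4 | q5) is falsified — contradiction.
Both cases fail, so the formula is unsatisfiable.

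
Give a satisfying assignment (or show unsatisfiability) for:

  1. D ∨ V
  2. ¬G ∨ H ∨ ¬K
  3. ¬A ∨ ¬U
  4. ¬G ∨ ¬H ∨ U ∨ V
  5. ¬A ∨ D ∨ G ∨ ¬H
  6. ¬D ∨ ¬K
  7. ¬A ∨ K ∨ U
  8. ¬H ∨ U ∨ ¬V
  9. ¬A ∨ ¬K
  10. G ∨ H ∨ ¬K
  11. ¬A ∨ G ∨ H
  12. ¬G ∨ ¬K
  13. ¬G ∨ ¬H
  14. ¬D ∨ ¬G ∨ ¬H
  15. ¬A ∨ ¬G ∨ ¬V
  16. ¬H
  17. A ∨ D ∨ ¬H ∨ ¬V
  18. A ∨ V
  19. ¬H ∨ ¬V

D: False; K: False; G: False; V: True; H: False; A: False; U: False

Unit clause (¬H) forces H = False.
Set D = False.
  then (D ∨ V) forces V = True.
Try K = True:
  (¬G ∨ H ∨ ¬K) forces G = False.
  clause (G ∨ H ∨ ¬K) is falsified — backtrack.
So K = False.
Set G = False.
  then (¬A ∨ G ∨ H) forces A = False.
Set U = False.
All clauses satisfied.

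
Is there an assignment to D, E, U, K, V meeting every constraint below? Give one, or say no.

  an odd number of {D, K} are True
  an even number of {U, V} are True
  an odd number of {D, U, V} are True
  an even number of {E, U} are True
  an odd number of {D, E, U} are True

D = True; E = False; U = False; K = False; V = False

{D, K}: 1 true → odd ✓
{U, V}: 0 true → even ✓
{D, U, V}: 1 true → odd ✓
{E, U}: 0 true → even ✓
{D, E, U}: 1 true → odd ✓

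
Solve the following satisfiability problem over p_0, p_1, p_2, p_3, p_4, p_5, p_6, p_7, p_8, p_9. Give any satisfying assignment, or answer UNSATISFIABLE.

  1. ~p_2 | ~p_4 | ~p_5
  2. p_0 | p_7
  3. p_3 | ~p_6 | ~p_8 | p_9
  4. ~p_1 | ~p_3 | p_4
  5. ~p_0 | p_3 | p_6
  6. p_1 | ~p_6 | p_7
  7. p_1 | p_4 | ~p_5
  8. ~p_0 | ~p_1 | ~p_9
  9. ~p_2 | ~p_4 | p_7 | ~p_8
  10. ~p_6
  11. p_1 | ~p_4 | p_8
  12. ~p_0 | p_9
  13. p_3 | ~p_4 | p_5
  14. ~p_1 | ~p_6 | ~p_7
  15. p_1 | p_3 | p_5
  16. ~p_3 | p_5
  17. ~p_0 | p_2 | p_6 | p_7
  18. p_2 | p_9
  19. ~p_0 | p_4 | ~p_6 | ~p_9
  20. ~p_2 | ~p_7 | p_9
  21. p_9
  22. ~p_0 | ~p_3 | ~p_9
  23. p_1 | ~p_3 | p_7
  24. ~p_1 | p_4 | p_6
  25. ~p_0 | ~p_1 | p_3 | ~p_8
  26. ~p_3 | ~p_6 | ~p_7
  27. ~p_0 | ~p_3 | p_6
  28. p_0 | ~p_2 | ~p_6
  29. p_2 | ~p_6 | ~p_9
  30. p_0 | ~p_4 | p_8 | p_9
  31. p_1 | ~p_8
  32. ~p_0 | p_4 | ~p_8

Unit clause (~p_6) forces p_6 = False.
Unit clause (p_9) forces p_9 = True.
Try p_0 = True:
  (~p_0 | p_3 | p_6) forces p_3 = True.
  clause (~p_0 | ~p_3 | ~p_9) is falsified — backtrack.
So p_0 = False.
  then (p_0 | p_7) forces p_7 = True.
Try p_1 = False:
  (p_1 | ~p_8) forces p_8 = False.
  (p_1 | ~p_4 | p_8) forces p_4 = False.
  (p_1 | p_4 | ~p_5) forces p_5 = False.
  (p_1 | p_3 | p_5) forces p_3 = True.
  clause (~p_3 | p_5) is falsified — backtrack.
So p_1 = True.
  then (~p_1 | p_4 | p_6) forces p_4 = True.
Try p_2 = True:
  (~p_2 | ~p_4 | ~p_5) forces p_5 = False.
  (p_3 | ~p_4 | p_5) forces p_3 = True.
  clause (~p_3 | p_5) is falsified — backtrack.
So p_2 = False.
Set p_3 = True.
  then (~p_3 | p_5) forces p_5 = True.
Set p_8 = False.
All clauses satisfied.

p_0: False; p_1: True; p_2: False; p_3: True; p_4: True; p_5: True; p_6: False; p_7: True; p_8: False; p_9: True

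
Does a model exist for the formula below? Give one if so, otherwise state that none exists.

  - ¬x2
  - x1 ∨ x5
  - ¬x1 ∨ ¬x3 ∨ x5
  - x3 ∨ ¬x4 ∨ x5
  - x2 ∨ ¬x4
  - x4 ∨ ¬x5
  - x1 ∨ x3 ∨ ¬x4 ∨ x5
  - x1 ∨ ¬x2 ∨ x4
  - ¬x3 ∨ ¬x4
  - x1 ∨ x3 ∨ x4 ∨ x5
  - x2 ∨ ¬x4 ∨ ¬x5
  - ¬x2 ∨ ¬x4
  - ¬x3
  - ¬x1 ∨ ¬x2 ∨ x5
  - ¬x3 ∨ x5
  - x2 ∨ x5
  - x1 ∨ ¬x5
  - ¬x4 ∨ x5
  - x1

Unsatisfiable — no assignment works.

Case x2 = True:
  Clause (¬x2) is falsified — contradiction.
Case x2 = False:
  (x2 ∨ ¬x4) forces x4 = False.
  (x4 ∨ ¬x5) forces x5 = False.
  Clause (x2 ∨ x5) is falsified — contradiction.
Both cases fail, so the formula is unsatisfiable.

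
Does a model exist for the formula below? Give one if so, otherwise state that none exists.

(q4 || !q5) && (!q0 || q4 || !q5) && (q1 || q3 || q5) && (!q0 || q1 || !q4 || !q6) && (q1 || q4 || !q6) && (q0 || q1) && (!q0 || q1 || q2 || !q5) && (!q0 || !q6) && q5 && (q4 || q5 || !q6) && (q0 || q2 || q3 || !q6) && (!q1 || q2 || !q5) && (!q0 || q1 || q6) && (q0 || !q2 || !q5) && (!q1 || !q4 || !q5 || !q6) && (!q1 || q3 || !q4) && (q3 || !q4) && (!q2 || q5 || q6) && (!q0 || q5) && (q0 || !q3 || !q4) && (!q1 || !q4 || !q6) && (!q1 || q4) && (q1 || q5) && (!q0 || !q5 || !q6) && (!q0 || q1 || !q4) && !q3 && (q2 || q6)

Case q3 = True:
  Clause (!q3) is falsified — contradiction.
Case q3 = False:
  (q5) forces q5 = True.
  (q4 || !q5) forces q4 = True.
  Clause (q3 || !q4) is falsified — contradiction.
Both cases fail, so the formula is unsatisfiable.

UNSATISFIABLE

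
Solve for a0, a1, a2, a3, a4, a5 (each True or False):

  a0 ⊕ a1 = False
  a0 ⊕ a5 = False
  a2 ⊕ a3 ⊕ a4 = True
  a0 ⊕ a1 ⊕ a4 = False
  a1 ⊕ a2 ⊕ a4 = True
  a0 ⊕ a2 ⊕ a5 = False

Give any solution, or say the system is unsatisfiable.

a0 = True, a1 = True, a2 = False, a3 = True, a4 = False, a5 = True

a0 ⊕ a1 = T ⊕ T = False ✓
a0 ⊕ a5 = T ⊕ T = False ✓
a2 ⊕ a3 ⊕ a4 = F ⊕ T ⊕ F = True ✓
a0 ⊕ a1 ⊕ a4 = T ⊕ T ⊕ F = False ✓
a1 ⊕ a2 ⊕ a4 = T ⊕ F ⊕ F = True ✓
a0 ⊕ a2 ⊕ a5 = T ⊕ F ⊕ T = False ✓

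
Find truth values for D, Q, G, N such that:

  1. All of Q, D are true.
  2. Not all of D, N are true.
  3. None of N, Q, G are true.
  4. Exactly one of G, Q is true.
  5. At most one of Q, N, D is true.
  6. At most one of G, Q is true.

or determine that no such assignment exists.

No satisfying assignment exists.

Case Q = True:
  Constraint (3) is violated (Q=T) — contradiction.
Case Q = False:
  Constraint (1) is violated (Q=F) — contradiction.
Both cases fail — unsatisfiable.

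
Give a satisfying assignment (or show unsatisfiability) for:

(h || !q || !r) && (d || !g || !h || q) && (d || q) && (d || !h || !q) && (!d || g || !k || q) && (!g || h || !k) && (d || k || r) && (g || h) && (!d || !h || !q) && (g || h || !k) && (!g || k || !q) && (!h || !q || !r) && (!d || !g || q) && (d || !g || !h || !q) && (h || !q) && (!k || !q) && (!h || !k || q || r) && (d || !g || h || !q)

d = True, g = False, k = False, r = False, q = False, h = True

Set d = True.
Set g = False.
  then (g || h) forces h = True.
  then (!d || !h || !q) forces q = False.
  then (!d || g || !k || q) forces k = False.
Set r = False.
All clauses satisfied.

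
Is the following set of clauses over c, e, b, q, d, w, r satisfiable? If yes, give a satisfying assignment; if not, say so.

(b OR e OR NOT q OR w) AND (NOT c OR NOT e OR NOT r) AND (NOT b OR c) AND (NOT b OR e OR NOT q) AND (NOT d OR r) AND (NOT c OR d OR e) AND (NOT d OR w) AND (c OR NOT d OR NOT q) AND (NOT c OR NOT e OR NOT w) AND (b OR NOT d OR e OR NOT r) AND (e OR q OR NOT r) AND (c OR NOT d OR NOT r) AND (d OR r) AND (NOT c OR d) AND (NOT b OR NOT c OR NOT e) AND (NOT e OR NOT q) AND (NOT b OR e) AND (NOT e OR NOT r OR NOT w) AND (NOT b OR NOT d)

Set c = False.
  then (NOT b OR c) forces b = False.
Set e = True.
  then (NOT e OR NOT q) forces q = False.
Try d = True:
  (NOT d OR r) forces r = True.
  clause (c OR NOT d OR NOT r) is falsified — backtrack.
So d = False.
  then (d OR r) forces r = True.
  then (NOT e OR NOT r OR NOT w) forces w = False.
All clauses satisfied.

c=F; e=T; b=F; q=F; d=F; w=F; r=T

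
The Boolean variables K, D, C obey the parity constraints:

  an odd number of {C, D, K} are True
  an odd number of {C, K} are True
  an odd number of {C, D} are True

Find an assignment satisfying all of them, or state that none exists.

K = False; D = False; C = True

{C, D, K}: 1 true → odd ✓
{C, K}: 1 true → odd ✓
{C, D}: 1 true → odd ✓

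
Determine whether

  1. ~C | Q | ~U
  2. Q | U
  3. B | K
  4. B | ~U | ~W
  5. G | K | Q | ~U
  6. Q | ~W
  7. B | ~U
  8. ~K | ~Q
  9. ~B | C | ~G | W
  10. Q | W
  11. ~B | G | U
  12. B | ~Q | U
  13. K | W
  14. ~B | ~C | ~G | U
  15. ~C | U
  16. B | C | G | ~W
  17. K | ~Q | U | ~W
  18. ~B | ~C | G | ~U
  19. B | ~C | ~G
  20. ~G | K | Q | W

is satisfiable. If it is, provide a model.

Set U = True.
  then (B | ~U) forces B = True.
Set C = False.
Set G = True.
  then (~B | C | ~G | W) forces W = True.
  then (Q | ~W) forces Q = True.
  then (~K | ~Q) forces K = False.
All clauses satisfied.

U: True; C: False; G: True; K: False; B: True; Q: True; W: True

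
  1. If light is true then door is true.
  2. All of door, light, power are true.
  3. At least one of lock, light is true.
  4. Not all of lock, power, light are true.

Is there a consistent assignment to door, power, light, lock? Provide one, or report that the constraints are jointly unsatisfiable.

door=T; power=T; light=T; lock=F

  (1) light=T ⇒ door: T ✓
  (2) {door, light, power}: all 3 true ✓
  (3) {lock, light}: 1 true — at least one ✓
  (4) {lock, power, light}: 2/3 true — not all ✓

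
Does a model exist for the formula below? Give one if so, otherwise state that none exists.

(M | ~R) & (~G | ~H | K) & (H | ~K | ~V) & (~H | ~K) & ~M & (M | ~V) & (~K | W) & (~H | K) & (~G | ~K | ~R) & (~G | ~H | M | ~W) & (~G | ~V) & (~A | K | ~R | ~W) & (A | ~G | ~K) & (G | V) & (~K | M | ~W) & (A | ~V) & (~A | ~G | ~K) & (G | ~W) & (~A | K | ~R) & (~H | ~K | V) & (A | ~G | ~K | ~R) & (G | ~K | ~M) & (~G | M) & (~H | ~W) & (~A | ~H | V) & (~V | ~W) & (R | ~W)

Unsatisfiable — no assignment works.

Case M = True:
  Clause (~M) is falsified — contradiction.
Case M = False:
  (M | ~R) forces R = False.
  (M | ~V) forces V = False.
  (G | V) forces G = True.
  Clause (~G | M) is falsified — contradiction.
Both cases fail, so the formula is unsatisfiable.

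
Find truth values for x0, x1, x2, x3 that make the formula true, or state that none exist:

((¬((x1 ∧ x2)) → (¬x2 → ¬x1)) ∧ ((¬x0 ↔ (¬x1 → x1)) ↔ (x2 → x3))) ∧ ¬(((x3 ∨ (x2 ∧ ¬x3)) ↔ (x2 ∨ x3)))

No satisfying assignment exists.

The conjunct ¬(((x3 ∨ (x2 ∧ ¬x3)) ↔ (x2 ∨ x3))) is unsatisfiable on its own:
  x2=F, x3=F: evaluates to False.
  x2=F, x3=T: evaluates to False.
  x2=T, x3=F: evaluates to False.
  x2=T, x3=T: evaluates to False.
So the whole conjunction is unsatisfiable.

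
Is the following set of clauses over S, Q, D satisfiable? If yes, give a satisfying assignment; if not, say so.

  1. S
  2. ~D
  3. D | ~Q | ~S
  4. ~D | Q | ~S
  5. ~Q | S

S=T; Q=F; D=F

Unit clause (S) forces S = True.
Unit clause (~D) forces D = False.
In (D | ~Q | ~S) only ~Q is left, so Q = False.
Check each clause:
  (S): S holds.
  (~D): ~D holds.
  (D | ~Q | ~S): ~Q holds.
  (~D | Q | ~S): ~D holds.
  (~Q | S): ~Q holds.
All clauses satisfied.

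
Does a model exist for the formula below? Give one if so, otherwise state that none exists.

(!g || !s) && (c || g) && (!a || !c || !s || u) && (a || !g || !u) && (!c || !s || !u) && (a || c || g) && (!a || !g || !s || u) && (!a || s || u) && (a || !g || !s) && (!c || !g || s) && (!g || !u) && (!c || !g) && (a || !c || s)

s=T; g=F; c=T; a=F; u=F

Set s = True.
  then (!g || !s) forces g = False.
  then (c || g) forces c = True.
  then (!c || !s || !u) forces u = False.
  then (!a || !c || !s || u) forces a = False.
All clauses satisfied.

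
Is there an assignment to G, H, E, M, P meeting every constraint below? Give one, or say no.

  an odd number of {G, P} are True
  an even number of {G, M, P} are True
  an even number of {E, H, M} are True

G=F; H=T; E=F; M=T; P=T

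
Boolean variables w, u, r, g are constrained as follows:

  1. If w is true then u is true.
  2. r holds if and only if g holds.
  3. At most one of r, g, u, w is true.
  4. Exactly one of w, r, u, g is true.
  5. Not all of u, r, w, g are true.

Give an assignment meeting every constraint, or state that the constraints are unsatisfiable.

w=F, u=T, r=F, g=F

  (1) w=F ⇒ u: vacuous ✓
  (2) r=F, g=F — same ✓
  (3) {r, g, u, w}: 1 true — at most one ✓
  (4) {w, r, u, g}: 1 true — exactly one ✓
  (5) {u, r, w, g}: 1/4 true — not all ✓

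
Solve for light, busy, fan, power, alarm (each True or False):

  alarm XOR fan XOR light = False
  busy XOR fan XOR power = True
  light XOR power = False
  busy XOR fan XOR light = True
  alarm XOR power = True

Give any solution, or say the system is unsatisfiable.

light = True; busy = True; fan = True; power = True; alarm = False

alarm XOR fan XOR light = F XOR T XOR T = False ✓
busy XOR fan XOR power = T XOR T XOR T = True ✓
light XOR power = T XOR T = False ✓
busy XOR fan XOR light = T XOR T XOR T = True ✓
alarm XOR power = F XOR T = True ✓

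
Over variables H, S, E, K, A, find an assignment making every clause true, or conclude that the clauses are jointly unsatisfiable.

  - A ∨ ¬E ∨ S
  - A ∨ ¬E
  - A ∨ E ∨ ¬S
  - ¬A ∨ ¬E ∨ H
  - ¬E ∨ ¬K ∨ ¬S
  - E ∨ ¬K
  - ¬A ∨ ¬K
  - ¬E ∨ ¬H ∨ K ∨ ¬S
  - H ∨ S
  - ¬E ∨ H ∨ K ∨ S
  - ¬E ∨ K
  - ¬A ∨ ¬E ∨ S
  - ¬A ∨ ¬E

Set H = True.
Set S = True.
Try E = True:
  (A ∨ ¬E) forces A = True.
  clause (¬A ∨ ¬E) is falsified — backtrack.
So E = False.
  then (A ∨ E ∨ ¬S) forces A = True.
  then (E ∨ ¬K) forces K = False.
All clauses satisfied.

H: True, S: True, E: False, K: False, A: True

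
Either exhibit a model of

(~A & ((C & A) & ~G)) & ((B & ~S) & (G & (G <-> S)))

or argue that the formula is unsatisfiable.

No satisfying assignment exists.

Case A = True: the conjunct ~A is False.
Case A = False: the conjunct A is False.
Both cases fail — unsatisfiable.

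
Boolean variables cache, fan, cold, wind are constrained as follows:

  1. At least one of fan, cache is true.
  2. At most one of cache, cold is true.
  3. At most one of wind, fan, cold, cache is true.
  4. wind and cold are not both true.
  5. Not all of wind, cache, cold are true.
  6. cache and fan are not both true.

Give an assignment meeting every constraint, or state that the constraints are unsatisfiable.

cache=F; fan=T; cold=F; wind=F

  (1) {fan, cache}: 1 true — at least one ✓
  (2) {cache, cold}: 0 true — at most one ✓
  (3) {wind, fan, cold, cache}: 1 true — at most one ✓
  (4) wind=F, cold=F — not both ✓
  (5) {wind, cache, cold}: 0/3 true — not all ✓
  (6) cache=F, fan=T — not both ✓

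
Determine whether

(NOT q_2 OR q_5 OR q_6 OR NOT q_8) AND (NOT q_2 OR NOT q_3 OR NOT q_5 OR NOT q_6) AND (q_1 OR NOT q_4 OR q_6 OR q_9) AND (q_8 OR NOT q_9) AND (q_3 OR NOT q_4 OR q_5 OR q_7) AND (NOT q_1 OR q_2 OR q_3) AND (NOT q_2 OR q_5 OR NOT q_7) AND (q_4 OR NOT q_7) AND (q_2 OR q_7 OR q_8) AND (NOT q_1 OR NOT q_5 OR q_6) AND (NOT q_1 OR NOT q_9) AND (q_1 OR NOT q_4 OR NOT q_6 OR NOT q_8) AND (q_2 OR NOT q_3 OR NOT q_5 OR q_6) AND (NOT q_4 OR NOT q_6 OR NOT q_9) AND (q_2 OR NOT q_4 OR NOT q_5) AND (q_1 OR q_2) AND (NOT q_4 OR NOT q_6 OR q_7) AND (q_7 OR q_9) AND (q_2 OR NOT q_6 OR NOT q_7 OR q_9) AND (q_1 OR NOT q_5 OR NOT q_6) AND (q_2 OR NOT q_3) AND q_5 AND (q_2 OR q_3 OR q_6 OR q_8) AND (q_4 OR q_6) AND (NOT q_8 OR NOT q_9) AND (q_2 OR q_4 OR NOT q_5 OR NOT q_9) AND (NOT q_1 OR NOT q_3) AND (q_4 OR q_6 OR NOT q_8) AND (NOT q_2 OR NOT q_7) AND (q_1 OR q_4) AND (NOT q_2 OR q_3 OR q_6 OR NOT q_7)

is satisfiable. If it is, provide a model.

Case q_7 = True:
  (q_4 OR NOT q_7) forces q_4 = True.
  (q_5) forces q_5 = True.
  (q_2 OR NOT q_4 OR NOT q_5) forces q_2 = True.
  Clause (NOT q_2 OR NOT q_7) is falsified — contradiction.
Case q_7 = False:
  (q_7 OR q_9) forces q_9 = True.
  (q_8 OR NOT q_9) forces q_8 = True.
  Clause (NOT q_8 OR NOT q_9) is falsified — contradiction.
Both cases fail, so the formula is unsatisfiable.

The formula is unsatisfiable.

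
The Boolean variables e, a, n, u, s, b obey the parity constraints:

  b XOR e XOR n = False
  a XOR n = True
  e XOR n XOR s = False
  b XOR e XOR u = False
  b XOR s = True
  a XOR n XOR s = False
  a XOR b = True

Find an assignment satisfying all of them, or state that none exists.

The formula is unsatisfiable.

Adding constraints 1, 3, 5 mod 2: every variable appears an even number of times on the left, so the left side is 0.
But the right sides sum to 1 (mod 2). 0 ≠ 1 — the system is inconsistent.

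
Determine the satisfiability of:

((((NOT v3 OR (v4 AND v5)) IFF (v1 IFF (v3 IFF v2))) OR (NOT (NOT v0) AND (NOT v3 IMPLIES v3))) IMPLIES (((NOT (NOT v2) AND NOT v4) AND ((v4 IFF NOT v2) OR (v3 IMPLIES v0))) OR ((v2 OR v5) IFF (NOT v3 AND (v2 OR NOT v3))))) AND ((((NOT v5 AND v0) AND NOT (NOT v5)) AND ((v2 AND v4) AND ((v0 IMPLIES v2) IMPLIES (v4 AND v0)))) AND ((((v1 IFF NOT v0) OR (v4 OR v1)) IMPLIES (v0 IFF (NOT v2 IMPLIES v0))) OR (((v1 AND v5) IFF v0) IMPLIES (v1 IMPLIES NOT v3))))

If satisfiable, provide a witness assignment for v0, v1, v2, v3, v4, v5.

The formula is unsatisfiable.

Case v5 = True: the conjunct NOT v5 is False.
Case v5 = False: the conjunct NOT (NOT v5) becomes NOT (NOT False) = False.
Both cases fail — unsatisfiable.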